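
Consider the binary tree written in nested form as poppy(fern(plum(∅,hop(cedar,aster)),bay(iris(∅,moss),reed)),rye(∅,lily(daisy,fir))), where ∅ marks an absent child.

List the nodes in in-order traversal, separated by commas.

plum, cedar, hop, aster, fern, iris, moss, bay, reed, poppy, rye, daisy, lily, fir

In-order visits the left subtree, then the node, then the right subtree.
At poppy: go left to fern.
  At fern: go left to plum.
    At plum: no left child.
    Visit plum.
    At plum: go right to hop.
      At hop: go left to cedar.
        cedar is a leaf — visit cedar.
      Visit hop.
      At hop: go right to aster.
        aster is a leaf — visit aster.
  Visit fern.
  At fern: go right to bay.
    At bay: go left to iris.
      At iris: no left child.
      Visit iris.
      At iris: go right to moss.
        moss is a leaf — visit moss.
    Visit bay.
    At bay: go right to reed.
      reed is a leaf — visit reed.
Visit poppy.
At poppy: go right to rye.
  At rye: no left child.
  Visit rye.
  At rye: go right to lily.
    At lily: go left to daisy.
      daisy is a leaf — visit daisy.
    Visit lily.
    At lily: go right to fir.
      fir is a leaf — visit fir.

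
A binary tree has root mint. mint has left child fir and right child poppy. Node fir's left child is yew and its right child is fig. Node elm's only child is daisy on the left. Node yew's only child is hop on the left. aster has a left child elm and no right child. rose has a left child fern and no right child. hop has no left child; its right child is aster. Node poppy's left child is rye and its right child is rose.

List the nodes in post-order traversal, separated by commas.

daisy, elm, aster, hop, yew, fig, fir, rye, fern, rose, poppy, mint

Post-order visits the left subtree, then the right subtree, then the node.
At mint: go left to fir.
  At fir: go left to yew.
    At yew: go left to hop.
      At hop: no left child.
      At hop: go right to aster.
        At aster: go left to elm.
          At elm: go left to daisy.
            daisy is a leaf — visit daisy.
          At elm: no right child.
          Visit elm.
        At aster: no right child.
        Visit aster.
      Visit hop.
    At yew: no right child.
    Visit yew.
  At fir: go right to fig.
    fig is a leaf — visit fig.
  Visit fir.
At mint: go right to poppy.
  At poppy: go left to rye.
    rye is a leaf — visit rye.
  At poppy: go right to rose.
    At rose: go left to fern.
      fern is a leaf — visit fern.
    At rose: no right child.
    Visit rose.
  Visit poppy.
Visit mint.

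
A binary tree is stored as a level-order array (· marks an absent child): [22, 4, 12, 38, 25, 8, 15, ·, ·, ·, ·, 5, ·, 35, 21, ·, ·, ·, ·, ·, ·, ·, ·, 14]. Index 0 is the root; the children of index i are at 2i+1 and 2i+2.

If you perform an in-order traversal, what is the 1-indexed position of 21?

In-order visits the left subtree, then the node, then the right subtree.
At 22: go left to 4.
  At 4: go left to 38.
    38 is a leaf — visit 38.
  Visit 4.
  At 4: go right to 25.
    25 is a leaf — visit 25.
Visit 22.
At 22: go right to 12.
  At 12: go left to 8.
    At 8: go left to 5.
      At 5: go left to 14.
        14 is a leaf — visit 14.
      Visit 5.
      At 5: no right child.
    Visit 8.
    At 8: no right child.
  Visit 12.
  At 12: go right to 15.
    At 15: go left to 35.
      35 is a leaf — visit 35.
    Visit 15.
    At 15: go right to 21.
      21 is a leaf — visit 21.
Full in-order sequence: 38, 4, 25, 22, 14, 5, 8, 12, 35, 15, 21.

11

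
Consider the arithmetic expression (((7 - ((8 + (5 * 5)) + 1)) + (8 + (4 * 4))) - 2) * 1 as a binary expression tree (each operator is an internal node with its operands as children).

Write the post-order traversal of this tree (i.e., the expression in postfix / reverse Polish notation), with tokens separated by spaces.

Post-order on an expression tree gives postfix notation: for each operator, emit left operand, right operand, then the operator.

7 8 5 5 * + 1 + - 8 4 4 * + + 2 - 1 *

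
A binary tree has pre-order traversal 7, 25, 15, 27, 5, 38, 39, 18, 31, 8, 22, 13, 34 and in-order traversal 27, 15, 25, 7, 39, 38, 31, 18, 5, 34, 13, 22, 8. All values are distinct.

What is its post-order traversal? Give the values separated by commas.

27, 15, 25, 39, 31, 18, 38, 34, 13, 22, 8, 5, 7

The first element of pre-order is the root; it splits in-order into left and right subtrees.
Root 7: left subtree has 3 nodes {27, 15, 25}, right has 9 {39, 38, 31, 18, 5, 34, 13, 22, 8}.
  Root 25: left subtree has 2 nodes {27, 15}, right has 0 { }.
    Root 15: left subtree has 1 node {27}, right has 0 { }.
  Root 5: left subtree has 4 nodes {39, 38, 31, 18}, right has 4 {34, 13, 22, 8}.
    Root 38: left subtree has 1 node {39}, right has 2 {31, 18}.
      Root 18: left subtree has 1 node {31}, right has 0 { }.
    Root 8: left subtree has 3 nodes {34, 13, 22}, right has 0 { }.
      Root 22: left subtree has 2 nodes {34, 13}, right has 0 { }.
        Root 13: left subtree has 1 node {34}, right has 0 { }.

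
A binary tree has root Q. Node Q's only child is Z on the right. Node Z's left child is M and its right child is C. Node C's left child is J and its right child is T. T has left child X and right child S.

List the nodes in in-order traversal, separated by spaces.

In-order visits the left subtree, then the node, then the right subtree.
At Q: no left child.
Visit Q.
At Q: go right to Z.
  At Z: go left to M.
    M is a leaf — visit M.
  Visit Z.
  At Z: go right to C.
    At C: go left to J.
      J is a leaf — visit J.
    Visit C.
    At C: go right to T.
      At T: go left to X.
        X is a leaf — visit X.
      Visit T.
      At T: go right to S.
        S is a leaf — visit S.

Q M Z J C X T S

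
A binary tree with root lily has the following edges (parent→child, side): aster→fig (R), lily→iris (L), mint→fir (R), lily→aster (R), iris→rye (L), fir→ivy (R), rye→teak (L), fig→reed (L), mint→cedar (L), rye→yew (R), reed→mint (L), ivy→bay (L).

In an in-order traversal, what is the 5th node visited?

lily

In-order visits the left subtree, then the node, then the right subtree.
At lily: go left to iris.
  At iris: go left to rye.
    At rye: go left to teak.
      teak is a leaf — visit teak.
    Visit rye.
    At rye: go right to yew.
      yew is a leaf — visit yew.
  Visit iris.
  At iris: no right child.
Visit lily.
At lily: go right to aster.
  At aster: no left child.
  Visit aster.
  At aster: go right to fig.
    At fig: go left to reed.
      At reed: go left to mint.
        At mint: go left to cedar.
          cedar is a leaf — visit cedar.
        Visit mint.
        At mint: go right to fir.
          At fir: no left child.
          Visit fir.
          At fir: go right to ivy.
            At ivy: go left to bay.
              bay is a leaf — visit bay.
            Visit ivy.
            At ivy: no right child.
      Visit reed.
      At reed: no right child.
    Visit fig.
    At fig: no right child.
Full in-order sequence: teak, rye, yew, iris, lily, aster, cedar, mint, fir, bay, ivy, reed, fig.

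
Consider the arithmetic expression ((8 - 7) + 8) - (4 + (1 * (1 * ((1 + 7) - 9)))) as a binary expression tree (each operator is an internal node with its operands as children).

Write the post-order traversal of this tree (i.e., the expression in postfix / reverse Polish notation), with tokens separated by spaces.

8 7 - 8 + 4 1 1 1 7 + 9 - * * + -

Post-order on an expression tree gives postfix notation: for each operator, emit left operand, right operand, then the operator.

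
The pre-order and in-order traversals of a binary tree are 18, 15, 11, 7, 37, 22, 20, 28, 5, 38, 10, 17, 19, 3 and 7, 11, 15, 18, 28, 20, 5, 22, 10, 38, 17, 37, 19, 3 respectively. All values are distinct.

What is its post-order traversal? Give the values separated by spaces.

The first element of pre-order is the root; it splits in-order into left and right subtrees.
Root 18: left subtree has 3 nodes {7, 11, 15}, right has 10 {28, 20, 5, 22, 10, 38, 17, 37, 19, 3}.
  Root 15: left subtree has 2 nodes {7, 11}, right has 0 { }.
    Root 11: left subtree has 1 node {7}, right has 0 { }.
  Root 37: left subtree has 7 nodes {28, 20, 5, 22, 10, 38, 17}, right has 2 {19, 3}.
    Root 22: left subtree has 3 nodes {28, 20, 5}, right has 3 {10, 38, 17}.
      Root 20: left subtree has 1 node {28}, right has 1 {5}.
      Root 38: left subtree has 1 node {10}, right has 1 {17}.
    Root 19: left subtree has 0 nodes { }, right has 1 {3}.

7 11 15 28 5 20 10 17 38 22 3 19 37 18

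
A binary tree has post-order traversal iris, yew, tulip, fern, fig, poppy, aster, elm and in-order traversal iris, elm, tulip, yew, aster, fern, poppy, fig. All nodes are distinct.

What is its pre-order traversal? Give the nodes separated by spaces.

The last element of post-order is the root; it splits in-order into left and right subtrees.
Root elm: left subtree has 1 node {iris}, right has 6 {tulip, yew, aster, fern, poppy, fig}.
  Root aster: left subtree has 2 nodes {tulip, yew}, right has 3 {fern, poppy, fig}.
    Root tulip: left subtree has 0 nodes { }, right has 1 {yew}.
    Root poppy: left subtree has 1 node {fern}, right has 1 {fig}.

elm iris aster tulip yew poppy fern fig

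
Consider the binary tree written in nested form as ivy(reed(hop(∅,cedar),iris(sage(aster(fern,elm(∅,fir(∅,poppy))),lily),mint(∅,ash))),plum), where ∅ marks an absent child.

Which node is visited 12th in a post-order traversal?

iris

Post-order visits the left subtree, then the right subtree, then the node.
At ivy: go left to reed.
  At reed: go left to hop.
    At hop: no left child.
    At hop: go right to cedar.
      cedar is a leaf — visit cedar.
    Visit hop.
  At reed: go right to iris.
    At iris: go left to sage.
      At sage: go left to aster.
        At aster: go left to fern.
          fern is a leaf — visit fern.
        At aster: go right to elm.
          At elm: no left child.
          At elm: go right to fir.
            At fir: no left child.
            At fir: go right to poppy.
              poppy is a leaf — visit poppy.
            Visit fir.
          Visit elm.
        Visit aster.
      At sage: go right to lily.
        lily is a leaf — visit lily.
      Visit sage.
    At iris: go right to mint.
      At mint: no left child.
      At mint: go right to ash.
        ash is a leaf — visit ash.
      Visit mint.
    Visit iris.
  Visit reed.
At ivy: go right to plum.
  plum is a leaf — visit plum.
Visit ivy.
Full post-order sequence: cedar, hop, fern, poppy, fir, elm, aster, lily, sage, ash, mint, iris, reed, plum, ivy.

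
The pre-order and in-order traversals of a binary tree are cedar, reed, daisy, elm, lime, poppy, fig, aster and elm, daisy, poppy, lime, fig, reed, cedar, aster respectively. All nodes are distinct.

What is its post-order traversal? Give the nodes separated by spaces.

elm poppy fig lime daisy reed aster cedar

The first element of pre-order is the root; it splits in-order into left and right subtrees.
Root cedar: left subtree has 6 nodes {elm, daisy, poppy, lime, fig, reed}, right has 1 {aster}.
  Root reed: left subtree has 5 nodes {elm, daisy, poppy, lime, fig}, right has 0 { }.
    Root daisy: left subtree has 1 node {elm}, right has 3 {poppy, lime, fig}.
      Root lime: left subtree has 1 node {poppy}, right has 1 {fig}.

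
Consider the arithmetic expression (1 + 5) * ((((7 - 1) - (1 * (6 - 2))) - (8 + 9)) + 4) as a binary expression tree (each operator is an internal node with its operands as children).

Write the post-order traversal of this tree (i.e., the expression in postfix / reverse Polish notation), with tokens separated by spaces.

Post-order on an expression tree gives postfix notation: for each operator, emit left operand, right operand, then the operator.

1 5 + 7 1 - 1 6 2 - * - 8 9 + - 4 + *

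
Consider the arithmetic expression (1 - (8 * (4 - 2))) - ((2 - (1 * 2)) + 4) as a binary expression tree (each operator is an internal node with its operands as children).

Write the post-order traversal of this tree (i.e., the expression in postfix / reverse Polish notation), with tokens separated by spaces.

Post-order on an expression tree gives postfix notation: for each operator, emit left operand, right operand, then the operator.

1 8 4 2 - * - 2 1 2 * - 4 + -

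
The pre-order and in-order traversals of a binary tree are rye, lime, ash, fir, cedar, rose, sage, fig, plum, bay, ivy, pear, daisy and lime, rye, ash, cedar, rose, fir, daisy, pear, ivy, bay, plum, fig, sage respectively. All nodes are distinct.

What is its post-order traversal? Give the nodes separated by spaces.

lime rose cedar daisy pear ivy bay plum fig sage fir ash rye

The first element of pre-order is the root; it splits in-order into left and right subtrees.
Root rye: left subtree has 1 node {lime}, right has 11 {ash, cedar, rose, fir, daisy, pear, ivy, bay, plum, fig, sage}.
  Root ash: left subtree has 0 nodes { }, right has 10 {cedar, rose, fir, daisy, pear, ivy, bay, plum, fig, sage}.
    Root fir: left subtree has 2 nodes {cedar, rose}, right has 7 {daisy, pear, ivy, bay, plum, fig, sage}.
      Root cedar: left subtree has 0 nodes { }, right has 1 {rose}.
      Root sage: left subtree has 6 nodes {daisy, pear, ivy, bay, plum, fig}, right has 0 { }.
        Root fig: left subtree has 5 nodes {daisy, pear, ivy, bay, plum}, right has 0 { }.
          Root plum: left subtree has 4 nodes {daisy, pear, ivy, bay}, right has 0 { }.
            Root bay: left subtree has 3 nodes {daisy, pear, ivy}, right has 0 { }.
              Root ivy: left subtree has 2 nodes {daisy, pear}, right has 0 { }.
                Root pear: left subtree has 1 node {daisy}, right has 0 { }.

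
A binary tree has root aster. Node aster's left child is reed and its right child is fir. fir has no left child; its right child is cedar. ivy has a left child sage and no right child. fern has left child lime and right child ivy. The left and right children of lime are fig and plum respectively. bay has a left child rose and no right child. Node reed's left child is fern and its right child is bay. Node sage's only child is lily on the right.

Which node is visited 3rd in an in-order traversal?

In-order visits the left subtree, then the node, then the right subtree.
At aster: go left to reed.
  At reed: go left to fern.
    At fern: go left to lime.
      At lime: go left to fig.
        fig is a leaf — visit fig.
      Visit lime.
      At lime: go right to plum.
        plum is a leaf — visit plum.
    Visit fern.
    At fern: go right to ivy.
      At ivy: go left to sage.
        At sage: no left child.
        Visit sage.
        At sage: go right to lily.
          lily is a leaf — visit lily.
      Visit ivy.
      At ivy: no right child.
  Visit reed.
  At reed: go right to bay.
    At bay: go left to rose.
      rose is a leaf — visit rose.
    Visit bay.
    At bay: no right child.
Visit aster.
At aster: go right to fir.
  At fir: no left child.
  Visit fir.
  At fir: go right to cedar.
    cedar is a leaf — visit cedar.
Full in-order sequence: fig, lime, plum, fern, sage, lily, ivy, reed, rose, bay, aster, fir, cedar.

plum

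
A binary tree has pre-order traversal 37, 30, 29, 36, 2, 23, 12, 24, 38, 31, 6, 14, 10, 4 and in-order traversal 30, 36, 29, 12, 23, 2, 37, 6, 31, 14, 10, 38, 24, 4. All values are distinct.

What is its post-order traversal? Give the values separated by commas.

The first element of pre-order is the root; it splits in-order into left and right subtrees.
Root 37: left subtree has 6 nodes {30, 36, 29, 12, 23, 2}, right has 7 {6, 31, 14, 10, 38, 24, 4}.
  Root 30: left subtree has 0 nodes { }, right has 5 {36, 29, 12, 23, 2}.
    Root 29: left subtree has 1 node {36}, right has 3 {12, 23, 2}.
      Root 2: left subtree has 2 nodes {12, 23}, right has 0 { }.
        Root 23: left subtree has 1 node {12}, right has 0 { }.
  Root 24: left subtree has 5 nodes {6, 31, 14, 10, 38}, right has 1 {4}.
    Root 38: left subtree has 4 nodes {6, 31, 14, 10}, right has 0 { }.
      Root 31: left subtree has 1 node {6}, right has 2 {14, 10}.
        Root 14: left subtree has 0 nodes { }, right has 1 {10}.

36, 12, 23, 2, 29, 30, 6, 10, 14, 31, 38, 4, 24, 37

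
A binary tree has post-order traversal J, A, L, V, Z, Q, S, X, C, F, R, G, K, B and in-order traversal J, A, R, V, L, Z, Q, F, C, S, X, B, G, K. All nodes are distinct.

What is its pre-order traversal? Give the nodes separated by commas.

B, R, A, J, F, Q, Z, V, L, C, X, S, K, G

The last element of post-order is the root; it splits in-order into left and right subtrees.
Root B: left subtree has 11 nodes {J, A, R, V, L, Z, Q, F, C, S, X}, right has 2 {G, K}.
  Root R: left subtree has 2 nodes {J, A}, right has 8 {V, L, Z, Q, F, C, S, X}.
    Root A: left subtree has 1 node {J}, right has 0 { }.
    Root F: left subtree has 4 nodes {V, L, Z, Q}, right has 3 {C, S, X}.
      Root Q: left subtree has 3 nodes {V, L, Z}, right has 0 { }.
        Root Z: left subtree has 2 nodes {V, L}, right has 0 { }.
          Root V: left subtree has 0 nodes { }, right has 1 {L}.
      Root C: left subtree has 0 nodes { }, right has 2 {S, X}.
        Root X: left subtree has 1 node {S}, right has 0 { }.
  Root K: left subtree has 1 node {G}, right has 0 { }.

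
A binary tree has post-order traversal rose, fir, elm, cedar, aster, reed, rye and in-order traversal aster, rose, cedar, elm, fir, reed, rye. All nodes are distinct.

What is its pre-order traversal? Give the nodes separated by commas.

rye, reed, aster, cedar, rose, elm, fir

The last element of post-order is the root; it splits in-order into left and right subtrees.
Root rye: left subtree has 6 nodes {aster, rose, cedar, elm, fir, reed}, right has 0 { }.
  Root reed: left subtree has 5 nodes {aster, rose, cedar, elm, fir}, right has 0 { }.
    Root aster: left subtree has 0 nodes { }, right has 4 {rose, cedar, elm, fir}.
      Root cedar: left subtree has 1 node {rose}, right has 2 {elm, fir}.
        Root elm: left subtree has 0 nodes { }, right has 1 {fir}.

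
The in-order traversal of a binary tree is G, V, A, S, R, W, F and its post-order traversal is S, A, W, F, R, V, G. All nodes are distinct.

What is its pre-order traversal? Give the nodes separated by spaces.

G V R A S F W

The last element of post-order is the root; it splits in-order into left and right subtrees.
Root G: left subtree has 0 nodes { }, right has 6 {V, A, S, R, W, F}.
  Root V: left subtree has 0 nodes { }, right has 5 {A, S, R, W, F}.
    Root R: left subtree has 2 nodes {A, S}, right has 2 {W, F}.
      Root A: left subtree has 0 nodes { }, right has 1 {S}.
      Root F: left subtree has 1 node {W}, right has 0 { }.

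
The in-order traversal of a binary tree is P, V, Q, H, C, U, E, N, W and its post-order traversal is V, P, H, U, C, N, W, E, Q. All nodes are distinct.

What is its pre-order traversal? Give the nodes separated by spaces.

The last element of post-order is the root; it splits in-order into left and right subtrees.
Root Q: left subtree has 2 nodes {P, V}, right has 6 {H, C, U, E, N, W}.
  Root P: left subtree has 0 nodes { }, right has 1 {V}.
  Root E: left subtree has 3 nodes {H, C, U}, right has 2 {N, W}.
    Root C: left subtree has 1 node {H}, right has 1 {U}.
    Root W: left subtree has 1 node {N}, right has 0 { }.

Q P V E C H U W N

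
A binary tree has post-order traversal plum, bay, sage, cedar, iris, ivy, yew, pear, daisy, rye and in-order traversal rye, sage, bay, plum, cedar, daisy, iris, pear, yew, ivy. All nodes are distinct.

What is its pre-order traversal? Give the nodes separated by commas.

The last element of post-order is the root; it splits in-order into left and right subtrees.
Root rye: left subtree has 0 nodes { }, right has 9 {sage, bay, plum, cedar, daisy, iris, pear, yew, ivy}.
  Root daisy: left subtree has 4 nodes {sage, bay, plum, cedar}, right has 4 {iris, pear, yew, ivy}.
    Root cedar: left subtree has 3 nodes {sage, bay, plum}, right has 0 { }.
      Root sage: left subtree has 0 nodes { }, right has 2 {bay, plum}.
        Root bay: left subtree has 0 nodes { }, right has 1 {plum}.
    Root pear: left subtree has 1 node {iris}, right has 2 {yew, ivy}.
      Root yew: left subtree has 0 nodes { }, right has 1 {ivy}.

rye, daisy, cedar, sage, bay, plum, pear, iris, yew, ivy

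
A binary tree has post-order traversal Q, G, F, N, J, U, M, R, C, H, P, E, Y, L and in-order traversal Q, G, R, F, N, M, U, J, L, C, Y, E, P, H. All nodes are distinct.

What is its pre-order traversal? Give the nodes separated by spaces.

L R G Q M N F U J Y C E P H

The last element of post-order is the root; it splits in-order into left and right subtrees.
Root L: left subtree has 8 nodes {Q, G, R, F, N, M, U, J}, right has 5 {C, Y, E, P, H}.
  Root R: left subtree has 2 nodes {Q, G}, right has 5 {F, N, M, U, J}.
    Root G: left subtree has 1 node {Q}, right has 0 { }.
    Root M: left subtree has 2 nodes {F, N}, right has 2 {U, J}.
      Root N: left subtree has 1 node {F}, right has 0 { }.
      Root U: left subtree has 0 nodes { }, right has 1 {J}.
  Root Y: left subtree has 1 node {C}, right has 3 {E, P, H}.
    Root E: left subtree has 0 nodes { }, right has 2 {P, H}.
      Root P: left subtree has 0 nodes { }, right has 1 {H}.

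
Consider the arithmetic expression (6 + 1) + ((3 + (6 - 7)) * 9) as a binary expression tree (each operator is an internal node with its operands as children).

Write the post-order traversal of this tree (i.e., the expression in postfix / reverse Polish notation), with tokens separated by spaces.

6 1 + 3 6 7 - + 9 * +

Post-order on an expression tree gives postfix notation: for each operator, emit left operand, right operand, then the operator.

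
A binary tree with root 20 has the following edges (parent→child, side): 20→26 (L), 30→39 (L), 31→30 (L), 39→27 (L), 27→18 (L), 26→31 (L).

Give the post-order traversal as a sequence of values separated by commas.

Post-order visits the left subtree, then the right subtree, then the node.
At 20: go left to 26.
  At 26: go left to 31.
    At 31: go left to 30.
      At 30: go left to 39.
        At 39: go left to 27.
          At 27: go left to 18.
            18 is a leaf — visit 18.
          At 27: no right child.
          Visit 27.
        At 39: no right child.
        Visit 39.
      At 30: no right child.
      Visit 30.
    At 31: no right child.
    Visit 31.
  At 26: no right child.
  Visit 26.
At 20: no right child.
Visit 20.

18, 27, 39, 30, 31, 26, 20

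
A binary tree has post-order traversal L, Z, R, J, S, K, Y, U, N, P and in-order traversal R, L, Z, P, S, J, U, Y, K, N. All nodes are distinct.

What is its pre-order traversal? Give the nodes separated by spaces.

P R Z L N U S J Y K

The last element of post-order is the root; it splits in-order into left and right subtrees.
Root P: left subtree has 3 nodes {R, L, Z}, right has 6 {S, J, U, Y, K, N}.
  Root R: left subtree has 0 nodes { }, right has 2 {L, Z}.
    Root Z: left subtree has 1 node {L}, right has 0 { }.
  Root N: left subtree has 5 nodes {S, J, U, Y, K}, right has 0 { }.
    Root U: left subtree has 2 nodes {S, J}, right has 2 {Y, K}.
      Root S: left subtree has 0 nodes { }, right has 1 {J}.
      Root Y: left subtree has 0 nodes { }, right has 1 {K}.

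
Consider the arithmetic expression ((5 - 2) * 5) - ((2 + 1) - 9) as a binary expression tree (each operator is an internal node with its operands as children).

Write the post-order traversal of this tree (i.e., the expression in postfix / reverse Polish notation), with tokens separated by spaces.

Post-order on an expression tree gives postfix notation: for each operator, emit left operand, right operand, then the operator.

5 2 - 5 * 2 1 + 9 - -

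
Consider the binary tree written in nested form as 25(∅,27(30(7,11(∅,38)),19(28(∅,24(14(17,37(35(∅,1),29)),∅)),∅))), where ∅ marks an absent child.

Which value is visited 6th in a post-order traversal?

1

Post-order visits the left subtree, then the right subtree, then the node.
At 25: no left child.
At 25: go right to 27.
  At 27: go left to 30.
    At 30: go left to 7.
      7 is a leaf — visit 7.
    At 30: go right to 11.
      At 11: no left child.
      At 11: go right to 38.
        38 is a leaf — visit 38.
      Visit 11.
    Visit 30.
  At 27: go right to 19.
    At 19: go left to 28.
      At 28: no left child.
      At 28: go right to 24.
        At 24: go left to 14.
          At 14: go left to 17.
            17 is a leaf — visit 17.
          At 14: go right to 37.
            At 37: go left to 35.
              At 35: no left child.
              At 35: go right to 1.
                1 is a leaf — visit 1.
              Visit 35.
            At 37: go right to 29.
              29 is a leaf — visit 29.
            Visit 37.
          Visit 14.
        At 24: no right child.
        Visit 24.
      Visit 28.
    At 19: no right child.
    Visit 19.
  Visit 27.
Visit 25.
Full post-order sequence: 7, 38, 11, 30, 17, 1, 35, 29, 37, 14, 24, 28, 19, 27, 25.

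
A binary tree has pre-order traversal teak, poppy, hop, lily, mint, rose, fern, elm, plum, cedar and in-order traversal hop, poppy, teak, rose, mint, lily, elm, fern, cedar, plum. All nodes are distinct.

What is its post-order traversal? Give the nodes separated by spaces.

hop poppy rose mint elm cedar plum fern lily teak

The first element of pre-order is the root; it splits in-order into left and right subtrees.
Root teak: left subtree has 2 nodes {hop, poppy}, right has 7 {rose, mint, lily, elm, fern, cedar, plum}.
  Root poppy: left subtree has 1 node {hop}, right has 0 { }.
  Root lily: left subtree has 2 nodes {rose, mint}, right has 4 {elm, fern, cedar, plum}.
    Root mint: left subtree has 1 node {rose}, right has 0 { }.
    Root fern: left subtree has 1 node {elm}, right has 2 {cedar, plum}.
      Root plum: left subtree has 1 node {cedar}, right has 0 { }.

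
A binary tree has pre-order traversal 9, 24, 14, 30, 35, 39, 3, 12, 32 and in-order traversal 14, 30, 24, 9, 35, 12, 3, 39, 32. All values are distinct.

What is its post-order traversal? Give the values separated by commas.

30, 14, 24, 12, 3, 32, 39, 35, 9

The first element of pre-order is the root; it splits in-order into left and right subtrees.
Root 9: left subtree has 3 nodes {14, 30, 24}, right has 5 {35, 12, 3, 39, 32}.
  Root 24: left subtree has 2 nodes {14, 30}, right has 0 { }.
    Root 14: left subtree has 0 nodes { }, right has 1 {30}.
  Root 35: left subtree has 0 nodes { }, right has 4 {12, 3, 39, 32}.
    Root 39: left subtree has 2 nodes {12, 3}, right has 1 {32}.
      Root 3: left subtree has 1 node {12}, right has 0 { }.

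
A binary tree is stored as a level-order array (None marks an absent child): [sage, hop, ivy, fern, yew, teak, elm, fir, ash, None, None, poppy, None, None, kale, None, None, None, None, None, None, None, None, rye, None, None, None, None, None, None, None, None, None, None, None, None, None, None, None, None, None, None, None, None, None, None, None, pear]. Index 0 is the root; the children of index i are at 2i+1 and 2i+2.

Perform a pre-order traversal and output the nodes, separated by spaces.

sage hop fern fir ash yew ivy teak poppy rye pear elm kale

Pre-order visits the node, then its left subtree, then its right subtree.
Visit sage.
At sage: go left to hop.
  Visit hop.
  At hop: go left to fern.
    Visit fern.
    At fern: go left to fir.
      fir is a leaf — visit fir.
    At fern: go right to ash.
      ash is a leaf — visit ash.
  At hop: go right to yew.
    yew is a leaf — visit yew.
At sage: go right to ivy.
  Visit ivy.
  At ivy: go left to teak.
    Visit teak.
    At teak: go left to poppy.
      Visit poppy.
      At poppy: go left to rye.
        Visit rye.
        At rye: go left to pear.
          pear is a leaf — visit pear.
        At rye: no right child.
      At poppy: no right child.
    At teak: no right child.
  At ivy: go right to elm.
    Visit elm.
    At elm: no left child.
    At elm: go right to kale.
      kale is a leaf — visit kale.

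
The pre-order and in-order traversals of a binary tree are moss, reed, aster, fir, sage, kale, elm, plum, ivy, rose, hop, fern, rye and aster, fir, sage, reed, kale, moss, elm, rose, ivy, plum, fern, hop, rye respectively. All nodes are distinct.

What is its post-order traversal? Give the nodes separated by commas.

sage, fir, aster, kale, reed, rose, ivy, fern, rye, hop, plum, elm, moss

The first element of pre-order is the root; it splits in-order into left and right subtrees.
Root moss: left subtree has 5 nodes {aster, fir, sage, reed, kale}, right has 7 {elm, rose, ivy, plum, fern, hop, rye}.
  Root reed: left subtree has 3 nodes {aster, fir, sage}, right has 1 {kale}.
    Root aster: left subtree has 0 nodes { }, right has 2 {fir, sage}.
      Root fir: left subtree has 0 nodes { }, right has 1 {sage}.
  Root elm: left subtree has 0 nodes { }, right has 6 {rose, ivy, plum, fern, hop, rye}.
    Root plum: left subtree has 2 nodes {rose, ivy}, right has 3 {fern, hop, rye}.
      Root ivy: left subtree has 1 node {rose}, right has 0 { }.
      Root hop: left subtree has 1 node {fern}, right has 1 {rye}.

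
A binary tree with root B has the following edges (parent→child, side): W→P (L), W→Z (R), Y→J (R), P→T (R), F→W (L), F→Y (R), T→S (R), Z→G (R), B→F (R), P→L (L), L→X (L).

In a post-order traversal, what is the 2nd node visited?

L

Post-order visits the left subtree, then the right subtree, then the node.
At B: no left child.
At B: go right to F.
  At F: go left to W.
    At W: go left to P.
      At P: go left to L.
        At L: go left to X.
          X is a leaf — visit X.
        At L: no right child.
        Visit L.
      At P: go right to T.
        At T: no left child.
        At T: go right to S.
          S is a leaf — visit S.
        Visit T.
      Visit P.
    At W: go right to Z.
      At Z: no left child.
      At Z: go right to G.
        G is a leaf — visit G.
      Visit Z.
    Visit W.
  At F: go right to Y.
    At Y: no left child.
    At Y: go right to J.
      J is a leaf — visit J.
    Visit Y.
  Visit F.
Visit B.
Full post-order sequence: X, L, S, T, P, G, Z, W, J, Y, F, B.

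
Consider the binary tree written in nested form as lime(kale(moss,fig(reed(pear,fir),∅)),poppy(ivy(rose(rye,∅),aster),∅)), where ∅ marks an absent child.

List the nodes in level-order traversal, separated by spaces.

Level-order visits nodes level by level from the root, left to right within each level.
Level 0: lime
Level 1: kale, poppy
Level 2: moss, fig, ivy
Level 3: reed, rose, aster
Level 4: pear, fir, rye

lime kale poppy moss fig ivy reed rose aster pear fir rye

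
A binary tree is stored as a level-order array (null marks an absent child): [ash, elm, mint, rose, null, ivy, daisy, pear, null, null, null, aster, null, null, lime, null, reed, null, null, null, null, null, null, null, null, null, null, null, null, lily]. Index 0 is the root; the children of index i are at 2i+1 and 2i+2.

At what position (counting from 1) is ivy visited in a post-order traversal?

Post-order visits the left subtree, then the right subtree, then the node.
At ash: go left to elm.
  At elm: go left to rose.
    At rose: go left to pear.
      At pear: no left child.
      At pear: go right to reed.
        reed is a leaf — visit reed.
      Visit pear.
    At rose: no right child.
    Visit rose.
  At elm: no right child.
  Visit elm.
At ash: go right to mint.
  At mint: go left to ivy.
    At ivy: go left to aster.
      aster is a leaf — visit aster.
    At ivy: no right child.
    Visit ivy.
  At mint: go right to daisy.
    At daisy: no left child.
    At daisy: go right to lime.
      At lime: go left to lily.
        lily is a leaf — visit lily.
      At lime: no right child.
      Visit lime.
    Visit daisy.
  Visit mint.
Visit ash.
Full post-order sequence: reed, pear, rose, elm, aster, ivy, lily, lime, daisy, mint, ash.

6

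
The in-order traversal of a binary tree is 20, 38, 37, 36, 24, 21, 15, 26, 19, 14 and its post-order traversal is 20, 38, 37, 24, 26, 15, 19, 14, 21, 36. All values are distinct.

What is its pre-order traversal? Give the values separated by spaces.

36 37 38 20 21 24 14 19 15 26

The last element of post-order is the root; it splits in-order into left and right subtrees.
Root 36: left subtree has 3 nodes {20, 38, 37}, right has 6 {24, 21, 15, 26, 19, 14}.
  Root 37: left subtree has 2 nodes {20, 38}, right has 0 { }.
    Root 38: left subtree has 1 node {20}, right has 0 { }.
  Root 21: left subtree has 1 node {24}, right has 4 {15, 26, 19, 14}.
    Root 14: left subtree has 3 nodes {15, 26, 19}, right has 0 { }.
      Root 19: left subtree has 2 nodes {15, 26}, right has 0 { }.
        Root 15: left subtree has 0 nodes { }, right has 1 {26}.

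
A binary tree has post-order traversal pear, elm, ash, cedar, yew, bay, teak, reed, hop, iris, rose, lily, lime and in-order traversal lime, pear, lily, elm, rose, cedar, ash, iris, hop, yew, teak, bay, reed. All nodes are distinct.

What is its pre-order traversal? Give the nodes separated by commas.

The last element of post-order is the root; it splits in-order into left and right subtrees.
Root lime: left subtree has 0 nodes { }, right has 12 {pear, lily, elm, rose, cedar, ash, iris, hop, yew, teak, bay, reed}.
  Root lily: left subtree has 1 node {pear}, right has 10 {elm, rose, cedar, ash, iris, hop, yew, teak, bay, reed}.
    Root rose: left subtree has 1 node {elm}, right has 8 {cedar, ash, iris, hop, yew, teak, bay, reed}.
      Root iris: left subtree has 2 nodes {cedar, ash}, right has 5 {hop, yew, teak, bay, reed}.
        Root cedar: left subtree has 0 nodes { }, right has 1 {ash}.
        Root hop: left subtree has 0 nodes { }, right has 4 {yew, teak, bay, reed}.
          Root reed: left subtree has 3 nodes {yew, teak, bay}, right has 0 { }.
            Root teak: left subtree has 1 node {yew}, right has 1 {bay}.

lime, lily, pear, rose, elm, iris, cedar, ash, hop, reed, teak, yew, bay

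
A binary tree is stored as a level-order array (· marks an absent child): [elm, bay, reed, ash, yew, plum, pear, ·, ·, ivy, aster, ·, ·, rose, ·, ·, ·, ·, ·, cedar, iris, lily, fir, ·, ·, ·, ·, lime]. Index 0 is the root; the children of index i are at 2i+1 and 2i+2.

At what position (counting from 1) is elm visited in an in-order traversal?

10

In-order visits the left subtree, then the node, then the right subtree.
At elm: go left to bay.
  At bay: go left to ash.
    ash is a leaf — visit ash.
  Visit bay.
  At bay: go right to yew.
    At yew: go left to ivy.
      At ivy: go left to cedar.
        cedar is a leaf — visit cedar.
      Visit ivy.
      At ivy: go right to iris.
        iris is a leaf — visit iris.
    Visit yew.
    At yew: go right to aster.
      At aster: go left to lily.
        lily is a leaf — visit lily.
      Visit aster.
      At aster: go right to fir.
        fir is a leaf — visit fir.
Visit elm.
At elm: go right to reed.
  At reed: go left to plum.
    plum is a leaf — visit plum.
  Visit reed.
  At reed: go right to pear.
    At pear: go left to rose.
      At rose: go left to lime.
        lime is a leaf — visit lime.
      Visit rose.
      At rose: no right child.
    Visit pear.
    At pear: no right child.
Full in-order sequence: ash, bay, cedar, ivy, iris, yew, lily, aster, fir, elm, plum, reed, lime, rose, pear.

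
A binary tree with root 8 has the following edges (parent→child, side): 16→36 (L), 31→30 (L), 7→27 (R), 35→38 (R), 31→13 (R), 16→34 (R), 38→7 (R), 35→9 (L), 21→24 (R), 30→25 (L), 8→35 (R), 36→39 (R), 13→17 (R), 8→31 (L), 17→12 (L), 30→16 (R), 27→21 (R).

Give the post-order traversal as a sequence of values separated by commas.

Post-order visits the left subtree, then the right subtree, then the node.
At 8: go left to 31.
  At 31: go left to 30.
    At 30: go left to 25.
      25 is a leaf — visit 25.
    At 30: go right to 16.
      At 16: go left to 36.
        At 36: no left child.
        At 36: go right to 39.
          39 is a leaf — visit 39.
        Visit 36.
      At 16: go right to 34.
        34 is a leaf — visit 34.
      Visit 16.
    Visit 30.
  At 31: go right to 13.
    At 13: no left child.
    At 13: go right to 17.
      At 17: go left to 12.
        12 is a leaf — visit 12.
      At 17: no right child.
      Visit 17.
    Visit 13.
  Visit 31.
At 8: go right to 35.
  At 35: go left to 9.
    9 is a leaf — visit 9.
  At 35: go right to 38.
    At 38: no left child.
    At 38: go right to 7.
      At 7: no left child.
      At 7: go right to 27.
        At 27: no left child.
        At 27: go right to 21.
          At 21: no left child.
          At 21: go right to 24.
            24 is a leaf — visit 24.
          Visit 21.
        Visit 27.
      Visit 7.
    Visit 38.
  Visit 35.
Visit 8.

25, 39, 36, 34, 16, 30, 12, 17, 13, 31, 9, 24, 21, 27, 7, 38, 35, 8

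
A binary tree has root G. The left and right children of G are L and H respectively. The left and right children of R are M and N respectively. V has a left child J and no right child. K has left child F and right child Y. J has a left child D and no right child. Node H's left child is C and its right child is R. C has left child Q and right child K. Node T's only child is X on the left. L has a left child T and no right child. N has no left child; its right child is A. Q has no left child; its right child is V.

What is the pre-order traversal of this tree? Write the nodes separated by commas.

G, L, T, X, H, C, Q, V, J, D, K, F, Y, R, M, N, A

Pre-order visits the node, then its left subtree, then its right subtree.
Visit G.
At G: go left to L.
  Visit L.
  At L: go left to T.
    Visit T.
    At T: go left to X.
      X is a leaf — visit X.
    At T: no right child.
  At L: no right child.
At G: go right to H.
  Visit H.
  At H: go left to C.
    Visit C.
    At C: go left to Q.
      Visit Q.
      At Q: no left child.
      At Q: go right to V.
        Visit V.
        At V: go left to J.
          Visit J.
          At J: go left to D.
            D is a leaf — visit D.
          At J: no right child.
        At V: no right child.
    At C: go right to K.
      Visit K.
      At K: go left to F.
        F is a leaf — visit F.
      At K: go right to Y.
        Y is a leaf — visit Y.
  At H: go right to R.
    Visit R.
    At R: go left to M.
      M is a leaf — visit M.
    At R: go right to N.
      Visit N.
      At N: no left child.
      At N: go right to A.
        A is a leaf — visit A.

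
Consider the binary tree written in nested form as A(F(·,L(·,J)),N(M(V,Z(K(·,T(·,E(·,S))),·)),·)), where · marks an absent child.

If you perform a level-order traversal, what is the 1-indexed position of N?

Level-order visits nodes level by level from the root, left to right within each level.
Level 0: A
Level 1: F, N
Level 2: L, M
Level 3: J, V, Z
Level 4: K
Level 5: T
Level 6: E
Level 7: S
Full level-order sequence: A, F, N, L, M, J, V, Z, K, T, E, S.

3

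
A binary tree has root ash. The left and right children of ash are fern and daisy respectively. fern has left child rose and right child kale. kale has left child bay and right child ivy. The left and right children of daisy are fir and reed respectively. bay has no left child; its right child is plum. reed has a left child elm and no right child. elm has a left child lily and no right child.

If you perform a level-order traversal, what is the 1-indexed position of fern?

2

Level-order visits nodes level by level from the root, left to right within each level.
Level 0: ash
Level 1: fern, daisy
Level 2: rose, kale, fir, reed
Level 3: bay, ivy, elm
Level 4: plum, lily
Full level-order sequence: ash, fern, daisy, rose, kale, fir, reed, bay, ivy, elm, plum, lily.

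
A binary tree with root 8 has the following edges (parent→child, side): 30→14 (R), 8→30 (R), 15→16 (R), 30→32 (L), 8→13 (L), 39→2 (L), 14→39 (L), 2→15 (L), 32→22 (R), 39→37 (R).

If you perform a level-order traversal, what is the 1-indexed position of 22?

6

Level-order visits nodes level by level from the root, left to right within each level.
Level 0: 8
Level 1: 13, 30
Level 2: 32, 14
Level 3: 22, 39
Level 4: 2, 37
Level 5: 15
Level 6: 16
Full level-order sequence: 8, 13, 30, 32, 14, 22, 39, 2, 37, 15, 16.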